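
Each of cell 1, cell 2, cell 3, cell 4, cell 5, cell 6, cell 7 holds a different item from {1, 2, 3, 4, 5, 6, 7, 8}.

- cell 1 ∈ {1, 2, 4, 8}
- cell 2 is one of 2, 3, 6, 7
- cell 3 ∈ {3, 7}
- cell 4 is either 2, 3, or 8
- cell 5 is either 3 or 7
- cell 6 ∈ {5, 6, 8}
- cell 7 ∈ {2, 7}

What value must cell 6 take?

5

cell 3 and cell 5 between them cover only {3, 7} — a naked pair. Remove those values from cell 2, cell 4, cell 7.
cell 7 must be 2 (only option left). Strike 2 from cell 1, cell 2, cell 4.
cell 2's domain is down to {6}, so cell 2 = 6. Eliminate 6 elsewhere: cell 6.
That leaves cell 4 = 8. So cell 1, cell 6 can't be 8.
So cell 6 = 5.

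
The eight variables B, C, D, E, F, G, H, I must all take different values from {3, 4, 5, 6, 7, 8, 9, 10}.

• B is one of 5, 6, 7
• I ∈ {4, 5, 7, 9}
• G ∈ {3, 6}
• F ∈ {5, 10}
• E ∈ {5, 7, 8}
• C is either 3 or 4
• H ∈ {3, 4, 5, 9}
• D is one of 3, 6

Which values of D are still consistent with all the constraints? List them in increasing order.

3, 6

The 8 variables together cover exactly {3, 4, 5, 6, 7, 8, 9, 10} — 8 values for 8 variables — and 8 appears only in E's list, so E = 8.
The 7 still-open variables together cover exactly {3, 4, 5, 6, 7, 9, 10} — 7 values for 7 variables — and 10 appears only in F's list, so F = 10.
The 2 variables D and G are confined to {3, 6}, which locks those values in; drop them from B, C, H.
C's domain is down to {4}, so C = 4. So H, I can't be 4.
No further eliminations apply; D can still be any of 3, 6.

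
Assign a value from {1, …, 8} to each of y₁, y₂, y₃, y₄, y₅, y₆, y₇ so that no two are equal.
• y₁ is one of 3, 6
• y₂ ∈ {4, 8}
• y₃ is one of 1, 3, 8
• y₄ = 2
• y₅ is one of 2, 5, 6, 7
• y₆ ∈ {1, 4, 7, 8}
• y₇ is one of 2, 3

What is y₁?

y₄ must be 2 (only option left). Strike 2 from y₅, y₇.
y₇ must be 3 (only option left). Eliminate 3 elsewhere: y₁, y₃.
So y₁ = 6.

6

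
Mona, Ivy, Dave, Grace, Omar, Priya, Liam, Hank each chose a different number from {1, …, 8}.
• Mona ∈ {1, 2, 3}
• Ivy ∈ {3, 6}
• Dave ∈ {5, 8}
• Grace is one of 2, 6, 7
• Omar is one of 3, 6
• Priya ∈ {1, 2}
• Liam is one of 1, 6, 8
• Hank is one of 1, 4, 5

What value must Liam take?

8

Among the 8 variables, 4 fits only Hank (and all 8 values in {1, 2, 3, 4, 5, 6, 7, 8} must be used), so Hank = 4.
The 7 still-open variables draw from only 7 values {1, 2, 3, 5, 6, 7, 8}, so each is used; only Dave can be 5, hence Dave = 5.
Among the 6 still-open variables, 7 fits only Grace (and all 6 values in {1, 2, 3, 6, 7, 8} must be used), so Grace = 7.
The 5 still-open variables draw from only 5 values {1, 2, 3, 6, 8}, so each is used; only Liam can be 8, hence Liam = 8.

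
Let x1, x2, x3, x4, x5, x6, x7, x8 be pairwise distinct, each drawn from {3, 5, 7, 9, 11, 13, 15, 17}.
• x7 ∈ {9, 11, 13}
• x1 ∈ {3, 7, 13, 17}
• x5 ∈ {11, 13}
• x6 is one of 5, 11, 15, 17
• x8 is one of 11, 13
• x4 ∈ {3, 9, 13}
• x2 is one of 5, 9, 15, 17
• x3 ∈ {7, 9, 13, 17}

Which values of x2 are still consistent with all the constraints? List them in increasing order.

The 2 variables x5 and x8 are confined to {11, 13}, which locks those values in; drop them from x1, x3, x4, x6, x7.
x7's domain is down to {9}, so x7 = 9. Remove 9 from x2, x3, x4.
x4 has just one choice, so x4 = 3. Strike 3 from x1.
x1 and x3 share exactly the 2 values {7, 17}; by pigeonhole those values go to them, so strike 7, 17 from x2, x6.
No further eliminations apply; x2 can still be any of 5, 15.

5, 15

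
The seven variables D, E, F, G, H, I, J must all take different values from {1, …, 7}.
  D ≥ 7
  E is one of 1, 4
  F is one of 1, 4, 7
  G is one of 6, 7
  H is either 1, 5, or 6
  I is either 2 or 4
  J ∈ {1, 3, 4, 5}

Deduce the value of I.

D must be 7 (only option left). Remove 7 from F, G.
That leaves G = 6. So H can't be 6.
The 5 still-open variables draw from only 5 values {1, 2, 3, 4, 5}, so each is used; only I can be 2, hence I = 2.

2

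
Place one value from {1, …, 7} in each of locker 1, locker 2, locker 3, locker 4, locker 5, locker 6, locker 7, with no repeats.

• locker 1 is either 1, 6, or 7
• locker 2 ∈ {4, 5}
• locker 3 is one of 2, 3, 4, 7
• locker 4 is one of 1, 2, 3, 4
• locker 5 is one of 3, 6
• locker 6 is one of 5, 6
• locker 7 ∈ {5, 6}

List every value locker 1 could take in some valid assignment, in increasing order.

The 2 variables locker 6 and locker 7 are confined to {5, 6}, which locks those values in; drop them from locker 1, locker 2, locker 5.
locker 2's domain is down to {4}, so locker 2 = 4. Eliminate 4 elsewhere: locker 3, locker 4.
locker 5 has just one choice, so locker 5 = 3. Remove 3 from locker 3, locker 4.
No further eliminations apply; locker 1 can still be any of 1, 7.

1, 7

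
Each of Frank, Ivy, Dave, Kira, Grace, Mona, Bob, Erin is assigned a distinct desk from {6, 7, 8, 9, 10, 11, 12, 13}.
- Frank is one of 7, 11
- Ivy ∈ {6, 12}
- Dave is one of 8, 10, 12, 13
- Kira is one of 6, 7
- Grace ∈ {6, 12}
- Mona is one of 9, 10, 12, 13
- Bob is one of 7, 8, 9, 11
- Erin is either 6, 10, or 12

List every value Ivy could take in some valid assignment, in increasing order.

6, 12

Ivy and Grace between them cover only {6, 12} — a naked pair. Remove those values from Dave, Kira, Mona, Erin.
Kira must be 7 (only option left). So Frank, Bob can't be 7.
That leaves Erin = 10. Remove 10 from Dave, Mona.
Frank must be 11 (only option left). So Bob can't be 11.
No further eliminations apply; Ivy can still be any of 6, 12.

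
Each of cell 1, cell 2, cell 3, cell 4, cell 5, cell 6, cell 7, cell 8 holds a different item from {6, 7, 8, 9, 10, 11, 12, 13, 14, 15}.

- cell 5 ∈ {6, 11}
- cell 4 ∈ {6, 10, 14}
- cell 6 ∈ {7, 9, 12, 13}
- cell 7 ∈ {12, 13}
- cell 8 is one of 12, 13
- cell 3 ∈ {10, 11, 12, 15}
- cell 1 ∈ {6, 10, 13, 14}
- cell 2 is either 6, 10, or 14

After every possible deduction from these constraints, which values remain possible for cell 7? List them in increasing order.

cell 7 and cell 8 share exactly the 2 values {12, 13}; by pigeonhole those values go to them, so strike 12, 13 from cell 1, cell 3, cell 6.
cell 1, cell 2, cell 4 between them cover only {6, 10, 14} — a naked triple. Remove those values from cell 3, cell 5.
cell 5's domain is down to {11}, so cell 5 = 11. So cell 3 can't be 11.
cell 3 has just one choice, so cell 3 = 15.
No further eliminations apply; cell 7 can still be any of 12, 13.

12, 13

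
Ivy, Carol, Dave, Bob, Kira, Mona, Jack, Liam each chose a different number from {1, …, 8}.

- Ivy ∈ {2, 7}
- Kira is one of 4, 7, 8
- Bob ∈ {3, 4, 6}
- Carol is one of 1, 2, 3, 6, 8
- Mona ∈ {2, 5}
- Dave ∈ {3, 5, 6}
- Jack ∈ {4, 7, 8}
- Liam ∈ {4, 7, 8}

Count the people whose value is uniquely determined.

The 8 variables draw from only 8 values {1, 2, 3, 4, 5, 6, 7, 8}, so each is used; only Carol can be 1, hence Carol = 1.
Kira, Jack, Liam between them cover only {4, 7, 8} — a naked triple. Remove those values from Ivy, Bob.
That leaves Ivy = 2. Eliminate 2 elsewhere: Mona.
That leaves Mona = 5. Strike 5 from Dave.
Determined: Ivy=2, Carol=1, Mona=5. The other people each still have more than one consistent value. That makes 3.

3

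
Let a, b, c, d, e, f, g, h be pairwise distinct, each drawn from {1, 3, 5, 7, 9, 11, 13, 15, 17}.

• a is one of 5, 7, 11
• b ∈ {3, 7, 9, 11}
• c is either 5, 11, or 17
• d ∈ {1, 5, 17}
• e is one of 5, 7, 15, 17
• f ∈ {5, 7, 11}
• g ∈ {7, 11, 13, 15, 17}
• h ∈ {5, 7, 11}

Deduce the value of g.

13

a, f, h share exactly the 3 values {5, 7, 11}; by pigeonhole those values go to them, so strike 5, 7, 11 from b, c, d, e, g.
c has just one choice, so c = 17. So d, e, g can't be 17.
d's domain is down to {1}, so d = 1.
e must be 15 (only option left). So g can't be 15.
So g = 13.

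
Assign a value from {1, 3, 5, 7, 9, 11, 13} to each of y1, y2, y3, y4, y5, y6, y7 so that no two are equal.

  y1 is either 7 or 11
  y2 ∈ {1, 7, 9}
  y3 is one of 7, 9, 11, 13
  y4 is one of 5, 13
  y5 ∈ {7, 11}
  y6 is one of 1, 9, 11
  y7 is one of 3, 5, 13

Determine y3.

13

The 7 variables together cover exactly {1, 3, 5, 7, 9, 11, 13} — 7 values for 7 variables — and 3 appears only in y7's list, so y7 = 3.
The 6 still-open variables together cover exactly {1, 5, 7, 9, 11, 13} — 6 values for 6 variables — and 5 appears only in y4's list, so y4 = 5.
Among the 5 still-open variables, 13 fits only y3 (and all 5 values in {1, 7, 9, 11, 13} must be used), so y3 = 13.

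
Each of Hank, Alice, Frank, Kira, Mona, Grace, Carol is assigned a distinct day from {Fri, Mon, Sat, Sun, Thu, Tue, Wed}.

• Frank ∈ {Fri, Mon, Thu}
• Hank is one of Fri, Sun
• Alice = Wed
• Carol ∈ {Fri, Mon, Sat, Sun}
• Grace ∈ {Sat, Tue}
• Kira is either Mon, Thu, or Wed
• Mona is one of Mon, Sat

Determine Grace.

Alice has just one choice, so Alice = Wed. Strike Wed from Kira.
Among the 6 still-open variables, Tue fits only Grace (and all 6 values in {Fri, Mon, Sat, Sun, Thu, Tue} must be used), so Grace = Tue.

Tue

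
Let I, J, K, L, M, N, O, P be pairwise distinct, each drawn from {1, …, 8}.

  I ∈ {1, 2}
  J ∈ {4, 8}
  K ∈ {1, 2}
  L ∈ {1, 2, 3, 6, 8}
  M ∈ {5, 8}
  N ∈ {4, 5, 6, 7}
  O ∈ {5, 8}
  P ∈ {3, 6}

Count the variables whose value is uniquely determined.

2

The 8 variables together cover exactly {1, 2, 3, 4, 5, 6, 7, 8} — 8 values for 8 variables — and 7 appears only in N's list, so N = 7.
The 7 still-open variables together cover exactly {1, 2, 3, 4, 5, 6, 8} — 7 values for 7 variables — and 4 appears only in J's list, so J = 4.
The 2 variables I and K are confined to {1, 2}, which locks those values in; drop them from L.
The 2 variables M and O are confined to {5, 8}, which locks those values in; drop them from L.
Determined: J=4, N=7. The other variables each still have more than one consistent value. That makes 2.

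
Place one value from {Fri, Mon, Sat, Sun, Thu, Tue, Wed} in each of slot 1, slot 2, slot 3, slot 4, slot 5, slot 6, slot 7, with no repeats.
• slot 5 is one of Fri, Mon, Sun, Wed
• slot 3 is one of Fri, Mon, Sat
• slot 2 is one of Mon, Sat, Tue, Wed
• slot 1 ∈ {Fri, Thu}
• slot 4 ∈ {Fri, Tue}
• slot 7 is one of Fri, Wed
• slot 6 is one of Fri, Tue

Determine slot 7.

Wed

The 7 variables together cover exactly {Fri, Mon, Sat, Sun, Thu, Tue, Wed} — 7 values for 7 variables — and Sun appears only in slot 5's list, so slot 5 = Sun.
The 6 still-open variables draw from only 6 values {Fri, Mon, Sat, Thu, Tue, Wed}, so each is used; only slot 1 can be Thu, hence slot 1 = Thu.
slot 4 and slot 6 between them cover only {Fri, Tue} — a naked pair. Remove those values from slot 2, slot 3, slot 7.
So slot 7 = Wed.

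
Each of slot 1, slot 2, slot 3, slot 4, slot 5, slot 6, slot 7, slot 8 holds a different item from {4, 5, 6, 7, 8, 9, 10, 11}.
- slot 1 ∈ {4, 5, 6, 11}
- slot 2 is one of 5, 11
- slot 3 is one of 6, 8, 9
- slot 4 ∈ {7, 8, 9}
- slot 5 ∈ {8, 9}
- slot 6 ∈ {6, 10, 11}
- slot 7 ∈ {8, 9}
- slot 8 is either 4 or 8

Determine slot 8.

Among the 8 variables, 7 fits only slot 4 (and all 8 values in {4, 5, 6, 7, 8, 9, 10, 11} must be used), so slot 4 = 7.
The 7 still-open variables draw from only 7 values {4, 5, 6, 8, 9, 10, 11}, so each is used; only slot 6 can be 10, hence slot 6 = 10.
The 2 variables slot 5 and slot 7 are confined to {8, 9}, which locks those values in; drop them from slot 3, slot 8.
So slot 8 = 4.

4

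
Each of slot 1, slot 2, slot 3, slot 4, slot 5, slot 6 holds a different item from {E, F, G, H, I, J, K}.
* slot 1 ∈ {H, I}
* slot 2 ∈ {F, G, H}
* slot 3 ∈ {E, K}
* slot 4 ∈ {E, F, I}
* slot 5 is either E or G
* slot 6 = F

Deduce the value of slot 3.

K

slot 6 must be F (only option left). Remove F from slot 2, slot 4.
The 5 still-open variables together cover exactly {E, G, H, I, K} — 5 values for 5 variables — and K appears only in slot 3's list, so slot 3 = K.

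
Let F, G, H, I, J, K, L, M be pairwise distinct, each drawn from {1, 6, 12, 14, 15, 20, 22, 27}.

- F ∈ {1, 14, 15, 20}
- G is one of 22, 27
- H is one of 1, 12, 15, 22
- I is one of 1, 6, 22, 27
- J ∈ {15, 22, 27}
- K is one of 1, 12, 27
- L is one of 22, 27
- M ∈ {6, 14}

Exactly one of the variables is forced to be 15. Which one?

The 8 variables draw from only 8 values {1, 6, 12, 14, 15, 20, 22, 27}, so each is used; only F can be 20, hence F = 20.
The 7 still-open variables together cover exactly {1, 6, 12, 14, 15, 22, 27} — 7 values for 7 variables — and 14 appears only in M's list, so M = 14.
The 6 still-open variables together cover exactly {1, 6, 12, 15, 22, 27} — 6 values for 6 variables — and 6 appears only in I's list, so I = 6.
G and L between them cover only {22, 27} — a naked pair. Remove those values from H, J, K.
So 15 goes to J.

J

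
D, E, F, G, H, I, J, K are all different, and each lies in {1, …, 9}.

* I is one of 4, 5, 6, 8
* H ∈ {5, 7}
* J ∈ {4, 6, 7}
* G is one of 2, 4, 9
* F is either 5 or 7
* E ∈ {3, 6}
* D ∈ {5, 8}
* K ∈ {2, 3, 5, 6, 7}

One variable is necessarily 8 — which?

The 8 variables draw from only 8 values {2, 3, 4, 5, 6, 7, 8, 9}, so each is used; only G can be 9, hence G = 9.
The 7 still-open variables together cover exactly {2, 3, 4, 5, 6, 7, 8} — 7 values for 7 variables — and 2 appears only in K's list, so K = 2.
Among the 6 still-open variables, 3 fits only E (and all 6 values in {3, 4, 5, 6, 7, 8} must be used), so E = 3.
The 2 variables F and H are confined to {5, 7}, which locks those values in; drop them from D, I, J.
So 8 goes to D.

D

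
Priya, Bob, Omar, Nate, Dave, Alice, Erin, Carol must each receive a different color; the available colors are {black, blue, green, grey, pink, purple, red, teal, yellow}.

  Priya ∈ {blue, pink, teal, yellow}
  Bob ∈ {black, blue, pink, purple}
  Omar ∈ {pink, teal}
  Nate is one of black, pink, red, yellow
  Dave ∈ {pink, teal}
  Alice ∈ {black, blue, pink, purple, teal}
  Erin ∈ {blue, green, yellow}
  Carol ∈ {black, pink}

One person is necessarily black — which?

Carol

The 8 variables together cover exactly {black, blue, green, pink, purple, red, teal, yellow} — 8 values for 8 variables — and green appears only in Erin's list, so Erin = green.
Among the 7 still-open variables, red fits only Nate (and all 7 values in {black, blue, pink, purple, red, teal, yellow} must be used), so Nate = red.
The 6 still-open variables together cover exactly {black, blue, pink, purple, teal, yellow} — 6 values for 6 variables — and yellow appears only in Priya's list, so Priya = yellow.
Omar and Dave between them cover only {pink, teal} — a naked pair. Remove those values from Bob, Alice, Carol.
So black goes to Carol.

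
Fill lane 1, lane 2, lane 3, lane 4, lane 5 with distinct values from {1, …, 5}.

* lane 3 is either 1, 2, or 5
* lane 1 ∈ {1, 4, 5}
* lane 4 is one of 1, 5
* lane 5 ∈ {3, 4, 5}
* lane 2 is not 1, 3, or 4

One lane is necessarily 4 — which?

Among the 5 variables, 3 fits only lane 5 (and all 5 values in {1, 2, 3, 4, 5} must be used), so lane 5 = 3.
Among the 4 still-open variables, 4 fits only lane 1 (and all 4 values in {1, 2, 4, 5} must be used), so lane 1 = 4.

lane 1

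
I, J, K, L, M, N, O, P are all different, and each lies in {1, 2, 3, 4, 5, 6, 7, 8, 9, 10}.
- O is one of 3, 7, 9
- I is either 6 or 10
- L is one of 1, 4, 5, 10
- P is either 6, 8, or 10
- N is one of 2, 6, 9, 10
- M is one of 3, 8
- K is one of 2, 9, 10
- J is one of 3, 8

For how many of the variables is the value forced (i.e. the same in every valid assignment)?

1

The 2 variables J and M are confined to {3, 8}, which locks those values in; drop them from O, P.
I and P between them cover only {6, 10} — a naked pair. Remove those values from K, L, N.
The 2 variables K and N are confined to {2, 9}, which locks those values in; drop them from O.
O's domain is down to {7}, so O = 7.
Determined: O=7. The other variables each still have more than one consistent value. That makes 1.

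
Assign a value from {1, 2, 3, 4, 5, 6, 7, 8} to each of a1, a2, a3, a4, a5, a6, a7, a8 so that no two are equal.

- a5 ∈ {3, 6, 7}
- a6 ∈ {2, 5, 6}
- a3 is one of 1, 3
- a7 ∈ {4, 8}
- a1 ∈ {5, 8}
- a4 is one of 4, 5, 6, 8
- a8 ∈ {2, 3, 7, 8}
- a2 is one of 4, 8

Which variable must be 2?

Among the 8 variables, 1 fits only a3 (and all 8 values in {1, 2, 3, 4, 5, 6, 7, 8} must be used), so a3 = 1.
The 2 variables a2 and a7 are confined to {4, 8}, which locks those values in; drop them from a1, a4, a8.
a1's domain is down to {5}, so a1 = 5. Remove 5 from a4, a6.
a4 must be 6 (only option left). Eliminate 6 elsewhere: a5, a6.
So 2 goes to a6.

a6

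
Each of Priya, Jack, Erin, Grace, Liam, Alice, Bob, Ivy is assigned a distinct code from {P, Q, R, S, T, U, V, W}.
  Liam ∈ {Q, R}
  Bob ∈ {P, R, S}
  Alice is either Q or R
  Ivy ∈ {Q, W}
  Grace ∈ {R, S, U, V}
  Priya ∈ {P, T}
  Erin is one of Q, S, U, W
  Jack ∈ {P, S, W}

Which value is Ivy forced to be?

The 8 variables together cover exactly {P, Q, R, S, T, U, V, W} — 8 values for 8 variables — and T appears only in Priya's list, so Priya = T.
The 7 still-open variables draw from only 7 values {P, Q, R, S, U, V, W}, so each is used; only Grace can be V, hence Grace = V.
The 6 still-open variables together cover exactly {P, Q, R, S, U, W} — 6 values for 6 variables — and U appears only in Erin's list, so Erin = U.
The 2 variables Liam and Alice are confined to {Q, R}, which locks those values in; drop them from Bob, Ivy.
So Ivy = W.

W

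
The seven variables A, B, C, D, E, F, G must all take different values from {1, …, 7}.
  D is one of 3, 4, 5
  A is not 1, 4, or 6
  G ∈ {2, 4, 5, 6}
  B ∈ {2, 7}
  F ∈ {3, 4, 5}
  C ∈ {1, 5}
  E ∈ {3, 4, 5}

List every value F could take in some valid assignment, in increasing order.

The 7 variables together cover exactly {1, 2, 3, 4, 5, 6, 7} — 7 values for 7 variables — and 1 appears only in C's list, so C = 1.
Among the 6 still-open variables, 6 fits only G (and all 6 values in {2, 3, 4, 5, 6, 7} must be used), so G = 6.
D, E, F share exactly the 3 values {3, 4, 5}; by pigeonhole those values go to them, so strike 3, 4, 5 from A.
No further eliminations apply; F can still be any of 3, 4, 5.

3, 4, 5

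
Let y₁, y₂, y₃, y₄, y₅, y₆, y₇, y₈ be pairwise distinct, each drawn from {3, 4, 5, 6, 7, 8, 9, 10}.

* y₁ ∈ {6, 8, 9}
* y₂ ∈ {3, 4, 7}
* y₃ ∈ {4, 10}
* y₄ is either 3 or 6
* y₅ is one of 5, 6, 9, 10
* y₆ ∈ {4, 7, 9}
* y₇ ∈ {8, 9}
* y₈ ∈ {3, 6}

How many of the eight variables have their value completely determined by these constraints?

The 8 variables draw from only 8 values {3, 4, 5, 6, 7, 8, 9, 10}, so each is used; only y₅ can be 5, hence y₅ = 5.
The 7 still-open variables draw from only 7 values {3, 4, 6, 7, 8, 9, 10}, so each is used; only y₃ can be 10, hence y₃ = 10.
The 2 variables y₄ and y₈ are confined to {3, 6}, which locks those values in; drop them from y₁, y₂.
y₁ and y₇ between them cover only {8, 9} — a naked pair. Remove those values from y₆.
Determined: y₃=10, y₅=5. The other variables each still have more than one consistent value. That makes 2.

2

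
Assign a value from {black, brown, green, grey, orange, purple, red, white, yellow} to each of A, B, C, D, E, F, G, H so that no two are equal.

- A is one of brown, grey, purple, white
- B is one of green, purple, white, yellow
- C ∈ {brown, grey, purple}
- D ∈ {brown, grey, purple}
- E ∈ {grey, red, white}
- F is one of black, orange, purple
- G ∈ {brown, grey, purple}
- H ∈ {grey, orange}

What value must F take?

black

C, D, G share exactly the 3 values {brown, grey, purple}; by pigeonhole those values go to them, so strike brown, grey, purple from A, B, E, F, H.
A's domain is down to {white}, so A = white. Remove white from B, E.
That leaves E = red.
H has just one choice, so H = orange. Remove orange from F.
So F = black.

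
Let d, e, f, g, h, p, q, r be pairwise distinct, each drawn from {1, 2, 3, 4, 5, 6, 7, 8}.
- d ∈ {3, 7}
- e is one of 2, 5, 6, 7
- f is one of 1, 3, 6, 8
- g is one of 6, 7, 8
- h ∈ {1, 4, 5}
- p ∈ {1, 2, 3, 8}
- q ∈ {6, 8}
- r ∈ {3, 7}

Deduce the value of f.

1

Among the 8 variables, 4 fits only h (and all 8 values in {1, 2, 3, 4, 5, 6, 7, 8} must be used), so h = 4.
The 7 still-open variables draw from only 7 values {1, 2, 3, 5, 6, 7, 8}, so each is used; only e can be 5, hence e = 5.
The 6 still-open variables draw from only 6 values {1, 2, 3, 6, 7, 8}, so each is used; only p can be 2, hence p = 2.
The 5 still-open variables together cover exactly {1, 3, 6, 7, 8} — 5 values for 5 variables — and 1 appears only in f's list, so f = 1.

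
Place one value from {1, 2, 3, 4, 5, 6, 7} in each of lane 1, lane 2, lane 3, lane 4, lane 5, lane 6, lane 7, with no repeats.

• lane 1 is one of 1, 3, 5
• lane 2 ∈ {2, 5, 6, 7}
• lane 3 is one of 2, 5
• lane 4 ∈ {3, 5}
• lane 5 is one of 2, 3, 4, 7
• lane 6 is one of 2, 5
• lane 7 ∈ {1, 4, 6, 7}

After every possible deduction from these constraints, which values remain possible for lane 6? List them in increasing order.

lane 3 and lane 6 share exactly the 2 values {2, 5}; by pigeonhole those values go to them, so strike 2, 5 from lane 1, lane 2, lane 4, lane 5.
That leaves lane 4 = 3. Eliminate 3 elsewhere: lane 1, lane 5.
lane 1's domain is down to {1}, so lane 1 = 1. Remove 1 from lane 7.
No further eliminations apply; lane 6 can still be any of 2, 5.

2, 5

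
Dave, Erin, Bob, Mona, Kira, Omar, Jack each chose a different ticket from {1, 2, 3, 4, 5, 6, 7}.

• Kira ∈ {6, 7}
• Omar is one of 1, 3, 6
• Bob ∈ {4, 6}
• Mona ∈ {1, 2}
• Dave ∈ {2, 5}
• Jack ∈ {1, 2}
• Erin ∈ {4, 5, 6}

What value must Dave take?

The 7 variables together cover exactly {1, 2, 3, 4, 5, 6, 7} — 7 values for 7 variables — and 3 appears only in Omar's list, so Omar = 3.
Among the 6 still-open variables, 7 fits only Kira (and all 6 values in {1, 2, 4, 5, 6, 7} must be used), so Kira = 7.
Mona and Jack share exactly the 2 values {1, 2}; by pigeonhole those values go to them, so strike 1, 2 from Dave.
So Dave = 5.

5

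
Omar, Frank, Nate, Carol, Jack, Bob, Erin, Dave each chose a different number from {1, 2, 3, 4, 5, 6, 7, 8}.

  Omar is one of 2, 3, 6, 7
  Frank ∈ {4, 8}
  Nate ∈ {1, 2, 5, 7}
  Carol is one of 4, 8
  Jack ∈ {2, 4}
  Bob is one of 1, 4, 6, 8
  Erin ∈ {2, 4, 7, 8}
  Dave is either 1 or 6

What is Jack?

2

The 8 variables draw from only 8 values {1, 2, 3, 4, 5, 6, 7, 8}, so each is used; only Omar can be 3, hence Omar = 3.
The 7 still-open variables draw from only 7 values {1, 2, 4, 5, 6, 7, 8}, so each is used; only Nate can be 5, hence Nate = 5.
The 6 still-open variables together cover exactly {1, 2, 4, 6, 7, 8} — 6 values for 6 variables — and 7 appears only in Erin's list, so Erin = 7.
The 5 still-open variables together cover exactly {1, 2, 4, 6, 8} — 5 values for 5 variables — and 2 appears only in Jack's list, so Jack = 2.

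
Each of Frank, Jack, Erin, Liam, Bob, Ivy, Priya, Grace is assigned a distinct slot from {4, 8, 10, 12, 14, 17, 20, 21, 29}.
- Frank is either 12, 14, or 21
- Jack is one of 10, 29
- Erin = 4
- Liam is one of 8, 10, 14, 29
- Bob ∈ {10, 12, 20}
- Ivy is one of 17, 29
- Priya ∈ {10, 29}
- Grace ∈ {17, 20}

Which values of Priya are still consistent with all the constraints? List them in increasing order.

Erin's domain is down to {4}, so Erin = 4.
The 2 variables Jack and Priya are confined to {10, 29}, which locks those values in; drop them from Liam, Bob, Ivy.
Ivy must be 17 (only option left). Strike 17 from Grace.
Grace has just one choice, so Grace = 20. Remove 20 from Bob.
That leaves Bob = 12. So Frank can't be 12.
No further eliminations apply; Priya can still be any of 10, 29.

10, 29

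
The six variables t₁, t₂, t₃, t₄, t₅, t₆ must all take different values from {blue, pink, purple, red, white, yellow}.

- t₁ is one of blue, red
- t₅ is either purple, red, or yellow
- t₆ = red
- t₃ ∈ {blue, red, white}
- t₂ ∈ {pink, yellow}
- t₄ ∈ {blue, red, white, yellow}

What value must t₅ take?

purple

t₆ has just one choice, so t₆ = red. Remove red from t₁, t₃, t₄, t₅.
That leaves t₁ = blue. Remove blue from t₃, t₄.
t₃ must be white (only option left). Eliminate white elsewhere: t₄.
t₄ must be yellow (only option left). Eliminate yellow elsewhere: t₂, t₅.
So t₅ = purple.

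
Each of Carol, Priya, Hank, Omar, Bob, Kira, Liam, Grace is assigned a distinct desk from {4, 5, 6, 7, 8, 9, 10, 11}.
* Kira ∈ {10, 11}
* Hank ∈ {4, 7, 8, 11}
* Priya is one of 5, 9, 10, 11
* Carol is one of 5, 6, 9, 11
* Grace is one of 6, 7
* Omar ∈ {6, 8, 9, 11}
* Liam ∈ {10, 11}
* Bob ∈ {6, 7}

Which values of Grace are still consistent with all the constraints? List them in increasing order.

The 8 variables draw from only 8 values {4, 5, 6, 7, 8, 9, 10, 11}, so each is used; only Hank can be 4, hence Hank = 4.
The 7 still-open variables together cover exactly {5, 6, 7, 8, 9, 10, 11} — 7 values for 7 variables — and 8 appears only in Omar's list, so Omar = 8.
Bob and Grace share exactly the 2 values {6, 7}; by pigeonhole those values go to them, so strike 6, 7 from Carol.
Kira and Liam between them cover only {10, 11} — a naked pair. Remove those values from Carol, Priya.
No further eliminations apply; Grace can still be any of 6, 7.

6, 7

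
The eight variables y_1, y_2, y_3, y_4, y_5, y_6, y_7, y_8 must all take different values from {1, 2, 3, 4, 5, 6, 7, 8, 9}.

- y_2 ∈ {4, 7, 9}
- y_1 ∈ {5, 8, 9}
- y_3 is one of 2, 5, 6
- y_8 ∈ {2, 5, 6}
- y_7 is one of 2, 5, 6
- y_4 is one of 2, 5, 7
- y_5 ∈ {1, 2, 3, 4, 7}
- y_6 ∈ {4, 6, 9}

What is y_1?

8

y_3, y_7, y_8 share exactly the 3 values {2, 5, 6}; by pigeonhole those values go to them, so strike 2, 5, 6 from y_1, y_4, y_5, y_6.
y_4 must be 7 (only option left). Strike 7 from y_2, y_5.
y_2 and y_6 between them cover only {4, 9} — a naked pair. Remove those values from y_1, y_5.
So y_1 = 8.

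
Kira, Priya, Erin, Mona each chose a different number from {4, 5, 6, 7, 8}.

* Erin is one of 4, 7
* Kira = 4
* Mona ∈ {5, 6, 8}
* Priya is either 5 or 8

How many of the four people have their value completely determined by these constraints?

Kira's domain is down to {4}, so Kira = 4. Strike 4 from Erin.
Erin's domain is down to {7}, so Erin = 7.
Determined: Kira=4, Erin=7. The other people each still have more than one consistent value. That makes 2.

2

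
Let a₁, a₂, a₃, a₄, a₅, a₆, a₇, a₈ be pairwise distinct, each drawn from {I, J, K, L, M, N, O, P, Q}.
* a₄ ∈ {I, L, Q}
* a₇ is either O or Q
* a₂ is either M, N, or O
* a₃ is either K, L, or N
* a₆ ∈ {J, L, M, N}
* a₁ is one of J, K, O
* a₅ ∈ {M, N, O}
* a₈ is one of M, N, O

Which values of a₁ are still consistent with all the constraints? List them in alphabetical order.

J, K

Among the 8 variables, I fits only a₄ (and all 8 values in {I, J, K, L, M, N, O, Q} must be used), so a₄ = I.
Among the 7 still-open variables, Q fits only a₇ (and all 7 values in {J, K, L, M, N, O, Q} must be used), so a₇ = Q.
a₂, a₅, a₈ between them cover only {M, N, O} — a naked triple. Remove those values from a₁, a₃, a₆.
No further eliminations apply; a₁ can still be any of J, K.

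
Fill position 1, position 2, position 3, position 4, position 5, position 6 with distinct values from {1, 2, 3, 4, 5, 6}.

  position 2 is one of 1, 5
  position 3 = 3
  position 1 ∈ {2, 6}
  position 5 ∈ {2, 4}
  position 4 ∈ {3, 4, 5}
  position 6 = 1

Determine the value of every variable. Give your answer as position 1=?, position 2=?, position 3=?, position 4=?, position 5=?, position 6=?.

position 3's domain is down to {3}, so position 3 = 3. Eliminate 3 elsewhere: position 4.
position 6 must be 1 (only option left). Strike 1 from position 2.
position 2 must be 5 (only option left). Remove 5 from position 4.
That leaves position 4 = 4. So position 5 can't be 4.
position 5 has just one choice, so position 5 = 2. Strike 2 from position 1.
That leaves position 1 = 6.

position 1=6, position 2=5, position 3=3, position 4=4, position 5=2, position 6=1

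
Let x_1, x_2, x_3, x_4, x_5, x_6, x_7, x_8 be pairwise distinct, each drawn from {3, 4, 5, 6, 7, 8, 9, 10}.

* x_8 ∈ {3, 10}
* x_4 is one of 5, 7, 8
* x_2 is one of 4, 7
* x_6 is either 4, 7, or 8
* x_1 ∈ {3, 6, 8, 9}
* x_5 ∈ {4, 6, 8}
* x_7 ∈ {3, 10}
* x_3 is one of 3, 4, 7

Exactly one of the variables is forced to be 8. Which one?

The 8 variables together cover exactly {3, 4, 5, 6, 7, 8, 9, 10} — 8 values for 8 variables — and 5 appears only in x_4's list, so x_4 = 5.
The 7 still-open variables draw from only 7 values {3, 4, 6, 7, 8, 9, 10}, so each is used; only x_1 can be 9, hence x_1 = 9.
The 6 still-open variables together cover exactly {3, 4, 6, 7, 8, 10} — 6 values for 6 variables — and 6 appears only in x_5's list, so x_5 = 6.
The 5 still-open variables together cover exactly {3, 4, 7, 8, 10} — 5 values for 5 variables — and 8 appears only in x_6's list, so x_6 = 8.

x_6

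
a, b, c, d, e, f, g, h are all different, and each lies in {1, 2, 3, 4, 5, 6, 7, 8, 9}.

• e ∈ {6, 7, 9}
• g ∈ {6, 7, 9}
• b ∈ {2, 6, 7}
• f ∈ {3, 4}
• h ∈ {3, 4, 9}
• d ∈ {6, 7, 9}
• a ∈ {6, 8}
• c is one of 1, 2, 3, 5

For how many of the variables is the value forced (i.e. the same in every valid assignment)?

The 3 variables d, e, g are confined to {6, 7, 9}, which locks those values in; drop them from a, b, h.
a has just one choice, so a = 8.
That leaves b = 2. Eliminate 2 elsewhere: c.
f and h share exactly the 2 values {3, 4}; by pigeonhole those values go to them, so strike 3, 4 from c.
Determined: a=8, b=2. The other variables each still have more than one consistent value. That makes 2.

2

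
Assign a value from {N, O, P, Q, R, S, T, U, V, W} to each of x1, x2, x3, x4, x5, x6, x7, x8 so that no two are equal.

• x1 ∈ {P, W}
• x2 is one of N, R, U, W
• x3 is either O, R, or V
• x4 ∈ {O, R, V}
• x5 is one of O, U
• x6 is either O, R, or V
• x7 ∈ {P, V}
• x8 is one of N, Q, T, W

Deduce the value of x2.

x3, x4, x6 share exactly the 3 values {O, R, V}; by pigeonhole those values go to them, so strike O, R, V from x2, x5, x7.
x5's domain is down to {U}, so x5 = U. Remove U from x2.
x7 has just one choice, so x7 = P. Strike P from x1.
That leaves x1 = W. Strike W from x2, x8.
So x2 = N.

N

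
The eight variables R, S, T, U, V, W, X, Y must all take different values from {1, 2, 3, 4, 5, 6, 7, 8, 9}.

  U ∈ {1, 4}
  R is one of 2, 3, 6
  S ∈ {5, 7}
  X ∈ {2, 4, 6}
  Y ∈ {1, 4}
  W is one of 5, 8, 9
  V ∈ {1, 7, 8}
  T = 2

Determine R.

3

T has just one choice, so T = 2. Eliminate 2 elsewhere: R, X.
U and Y share exactly the 2 values {1, 4}; by pigeonhole those values go to them, so strike 1, 4 from V, X.
X's domain is down to {6}, so X = 6. Strike 6 from R.
So R = 3.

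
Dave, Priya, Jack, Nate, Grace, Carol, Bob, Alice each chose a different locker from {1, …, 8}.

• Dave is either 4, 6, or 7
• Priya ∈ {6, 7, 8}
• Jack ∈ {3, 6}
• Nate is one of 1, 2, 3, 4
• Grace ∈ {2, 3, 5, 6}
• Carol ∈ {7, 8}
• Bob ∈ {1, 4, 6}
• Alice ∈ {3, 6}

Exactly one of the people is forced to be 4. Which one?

Dave

The 8 variables draw from only 8 values {1, 2, 3, 4, 5, 6, 7, 8}, so each is used; only Grace can be 5, hence Grace = 5.
Among the 7 still-open variables, 2 fits only Nate (and all 7 values in {1, 2, 3, 4, 6, 7, 8} must be used), so Nate = 2.
The 6 still-open variables draw from only 6 values {1, 3, 4, 6, 7, 8}, so each is used; only Bob can be 1, hence Bob = 1.
Among the 5 still-open variables, 4 fits only Dave (and all 5 values in {3, 4, 6, 7, 8} must be used), so Dave = 4.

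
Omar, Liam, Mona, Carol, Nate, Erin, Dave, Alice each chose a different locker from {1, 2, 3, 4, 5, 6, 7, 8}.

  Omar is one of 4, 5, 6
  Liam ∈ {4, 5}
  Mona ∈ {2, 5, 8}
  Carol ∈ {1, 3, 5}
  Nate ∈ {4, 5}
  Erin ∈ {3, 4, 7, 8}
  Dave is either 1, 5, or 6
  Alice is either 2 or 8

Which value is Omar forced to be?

Among the 8 variables, 7 fits only Erin (and all 8 values in {1, 2, 3, 4, 5, 6, 7, 8} must be used), so Erin = 7.
The 7 still-open variables draw from only 7 values {1, 2, 3, 4, 5, 6, 8}, so each is used; only Carol can be 3, hence Carol = 3.
The 6 still-open variables together cover exactly {1, 2, 4, 5, 6, 8} — 6 values for 6 variables — and 1 appears only in Dave's list, so Dave = 1.
Among the 5 still-open variables, 6 fits only Omar (and all 5 values in {2, 4, 5, 6, 8} must be used), so Omar = 6.

6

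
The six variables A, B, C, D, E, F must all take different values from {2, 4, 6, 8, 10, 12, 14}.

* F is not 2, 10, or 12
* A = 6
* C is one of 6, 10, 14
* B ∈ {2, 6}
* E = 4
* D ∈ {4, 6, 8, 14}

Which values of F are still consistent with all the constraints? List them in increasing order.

A must be 6 (only option left). Remove 6 from B, C, D, F.
B's domain is down to {2}, so B = 2.
E has just one choice, so E = 4. So D, F can't be 4.
Among the 3 still-open variables, 10 fits only C (and all 3 values in {8, 10, 14} must be used), so C = 10.
No further eliminations apply; F can still be any of 8, 14.

8, 14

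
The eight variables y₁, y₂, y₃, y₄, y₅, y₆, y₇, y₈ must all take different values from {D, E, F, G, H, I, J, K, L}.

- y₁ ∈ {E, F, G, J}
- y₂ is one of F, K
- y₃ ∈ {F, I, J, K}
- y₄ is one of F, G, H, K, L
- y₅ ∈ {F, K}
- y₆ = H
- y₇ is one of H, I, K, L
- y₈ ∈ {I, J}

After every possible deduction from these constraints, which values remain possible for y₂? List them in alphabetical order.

F, K

y₆'s domain is down to {H}, so y₆ = H. Eliminate H elsewhere: y₄, y₇.
Among the 7 still-open variables, E fits only y₁ (and all 7 values in {E, F, G, I, J, K, L} must be used), so y₁ = E.
Among the 6 still-open variables, G fits only y₄ (and all 6 values in {F, G, I, J, K, L} must be used), so y₄ = G.
The 5 still-open variables draw from only 5 values {F, I, J, K, L}, so each is used; only y₇ can be L, hence y₇ = L.
y₂ and y₅ between them cover only {F, K} — a naked pair. Remove those values from y₃.
No further eliminations apply; y₂ can still be any of F, K.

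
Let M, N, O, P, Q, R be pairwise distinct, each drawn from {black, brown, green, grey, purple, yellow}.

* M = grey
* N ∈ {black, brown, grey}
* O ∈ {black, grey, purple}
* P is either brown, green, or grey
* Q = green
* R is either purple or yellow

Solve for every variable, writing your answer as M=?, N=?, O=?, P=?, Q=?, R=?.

M=grey, N=black, O=purple, P=brown, Q=green, R=yellow

M must be grey (only option left). Eliminate grey elsewhere: N, O, P.
Q's domain is down to {green}, so Q = green. Eliminate green elsewhere: P.
P must be brown (only option left). Remove brown from N.
That leaves N = black. Remove black from O.
O must be purple (only option left). Remove purple from R.
That leaves R = yellow.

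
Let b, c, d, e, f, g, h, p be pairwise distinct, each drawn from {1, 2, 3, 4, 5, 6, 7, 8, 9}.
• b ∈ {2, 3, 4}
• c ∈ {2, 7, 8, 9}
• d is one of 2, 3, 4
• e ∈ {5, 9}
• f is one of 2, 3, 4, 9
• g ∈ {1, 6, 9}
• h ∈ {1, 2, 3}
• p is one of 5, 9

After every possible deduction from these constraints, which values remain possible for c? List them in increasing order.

e and p between them cover only {5, 9} — a naked pair. Remove those values from c, f, g.
The 3 variables b, d, f are confined to {2, 3, 4}, which locks those values in; drop them from c, h.
h must be 1 (only option left). Strike 1 from g.
g must be 6 (only option left).
No further eliminations apply; c can still be any of 7, 8.

7, 8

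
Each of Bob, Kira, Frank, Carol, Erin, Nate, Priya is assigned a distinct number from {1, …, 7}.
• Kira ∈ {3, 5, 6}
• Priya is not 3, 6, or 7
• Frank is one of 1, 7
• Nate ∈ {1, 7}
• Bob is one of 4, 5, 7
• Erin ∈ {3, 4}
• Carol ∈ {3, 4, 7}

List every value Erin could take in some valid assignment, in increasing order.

Among the 7 variables, 2 fits only Priya (and all 7 values in {1, 2, 3, 4, 5, 6, 7} must be used), so Priya = 2.
The 6 still-open variables draw from only 6 values {1, 3, 4, 5, 6, 7}, so each is used; only Kira can be 6, hence Kira = 6.
The 5 still-open variables together cover exactly {1, 3, 4, 5, 7} — 5 values for 5 variables — and 5 appears only in Bob's list, so Bob = 5.
Frank and Nate between them cover only {1, 7} — a naked pair. Remove those values from Carol.
No further eliminations apply; Erin can still be any of 3, 4.

3, 4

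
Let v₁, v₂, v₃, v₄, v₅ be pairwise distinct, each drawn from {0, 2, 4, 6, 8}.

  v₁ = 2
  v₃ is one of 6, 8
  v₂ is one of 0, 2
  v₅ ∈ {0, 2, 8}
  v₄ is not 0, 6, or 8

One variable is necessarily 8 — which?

v₅

v₁ has just one choice, so v₁ = 2. So v₂, v₄, v₅ can't be 2.
v₂'s domain is down to {0}, so v₂ = 0. So v₅ can't be 0.
So 8 goes to v₅.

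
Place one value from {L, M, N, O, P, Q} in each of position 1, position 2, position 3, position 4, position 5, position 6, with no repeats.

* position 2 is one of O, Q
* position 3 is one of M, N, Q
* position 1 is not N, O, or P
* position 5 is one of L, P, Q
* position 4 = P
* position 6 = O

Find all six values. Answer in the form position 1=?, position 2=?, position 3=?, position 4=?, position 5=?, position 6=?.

position 1=M, position 2=Q, position 3=N, position 4=P, position 5=L, position 6=O

position 4 has just one choice, so position 4 = P. Remove P from position 5.
position 6's domain is down to {O}, so position 6 = O. Strike O from position 2.
That leaves position 2 = Q. Remove Q from position 1, position 3, position 5.
position 5's domain is down to {L}, so position 5 = L. Remove L from position 1.
position 1 must be M (only option left). Strike M from position 3.
position 3 has just one choice, so position 3 = N.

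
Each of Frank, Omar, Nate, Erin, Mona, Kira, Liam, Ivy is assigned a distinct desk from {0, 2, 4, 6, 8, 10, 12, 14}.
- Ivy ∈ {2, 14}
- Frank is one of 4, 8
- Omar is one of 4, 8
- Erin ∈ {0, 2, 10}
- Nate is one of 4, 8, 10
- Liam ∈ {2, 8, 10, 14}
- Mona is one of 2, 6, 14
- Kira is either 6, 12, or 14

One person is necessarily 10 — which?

The 8 variables draw from only 8 values {0, 2, 4, 6, 8, 10, 12, 14}, so each is used; only Erin can be 0, hence Erin = 0.
Among the 7 still-open variables, 12 fits only Kira (and all 7 values in {2, 4, 6, 8, 10, 12, 14} must be used), so Kira = 12.
The 6 still-open variables together cover exactly {2, 4, 6, 8, 10, 14} — 6 values for 6 variables — and 6 appears only in Mona's list, so Mona = 6.
The 2 variables Frank and Omar are confined to {4, 8}, which locks those values in; drop them from Nate, Liam.
So 10 goes to Nate.

Nate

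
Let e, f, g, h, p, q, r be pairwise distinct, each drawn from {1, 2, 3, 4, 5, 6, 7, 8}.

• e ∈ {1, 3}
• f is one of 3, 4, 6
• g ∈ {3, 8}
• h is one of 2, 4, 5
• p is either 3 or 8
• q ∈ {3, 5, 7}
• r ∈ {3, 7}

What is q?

g and p between them cover only {3, 8} — a naked pair. Remove those values from e, f, q, r.
That leaves e = 1.
That leaves r = 7. So q can't be 7.
So q = 5.

5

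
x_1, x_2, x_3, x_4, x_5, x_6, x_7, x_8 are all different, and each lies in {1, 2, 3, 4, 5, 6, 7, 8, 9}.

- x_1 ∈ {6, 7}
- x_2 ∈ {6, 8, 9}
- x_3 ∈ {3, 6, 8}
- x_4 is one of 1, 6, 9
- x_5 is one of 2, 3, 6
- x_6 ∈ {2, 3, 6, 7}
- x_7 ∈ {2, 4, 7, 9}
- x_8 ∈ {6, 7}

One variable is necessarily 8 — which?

x_3

Among the 8 variables, 1 fits only x_4 (and all 8 values in {1, 2, 3, 4, 6, 7, 8, 9} must be used), so x_4 = 1.
The 7 still-open variables draw from only 7 values {2, 3, 4, 6, 7, 8, 9}, so each is used; only x_7 can be 4, hence x_7 = 4.
Among the 6 still-open variables, 9 fits only x_2 (and all 6 values in {2, 3, 6, 7, 8, 9} must be used), so x_2 = 9.
Among the 5 still-open variables, 8 fits only x_3 (and all 5 values in {2, 3, 6, 7, 8} must be used), so x_3 = 8.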